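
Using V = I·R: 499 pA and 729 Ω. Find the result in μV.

499 × 10^-12 × 729 = 363771 × 10^-12 V

0.363771 μV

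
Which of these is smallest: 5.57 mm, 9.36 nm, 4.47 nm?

4.47 nm

5.57 mm = 0.00557 m
9.36 nm = 0.00000000936 m
4.47 nm = 0.00000000447 m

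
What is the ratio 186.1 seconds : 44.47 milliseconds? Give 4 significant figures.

4185

(186.1) / (44.47 × 10⁻³) = 4.1848 × 10³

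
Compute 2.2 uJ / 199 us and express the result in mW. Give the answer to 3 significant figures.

(2.2 × 10⁻⁶) / (199 × 10⁻⁶) = 0.011055 W

11.1 mW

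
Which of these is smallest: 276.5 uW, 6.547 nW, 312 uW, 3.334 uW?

6.547 nW

276.5 uW = 0.0002765 W
6.547 nW = 0.000000006547 W
312 uW = 0.000312 W
3.334 uW = 0.000003334 W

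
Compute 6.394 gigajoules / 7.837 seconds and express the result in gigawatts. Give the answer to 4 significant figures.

0.8159 gigawatts

(6.394e9) / (7.837) = 0.815873e9 W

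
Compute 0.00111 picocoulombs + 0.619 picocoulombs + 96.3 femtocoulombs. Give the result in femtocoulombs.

In femtocoulombs:
  0.00111 picocoulombs = 0.00111e3 femtocoulombs = 1.11
  0.619 picocoulombs = 0.619e3 femtocoulombs = 619
  96.3 femtocoulombs → 96.3
Sum: 1.11 + 619 + 96.3 = 716.41

716.41 femtocoulombs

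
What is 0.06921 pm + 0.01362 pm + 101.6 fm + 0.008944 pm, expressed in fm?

193.374 fm

In fm:
  0.06921 pm = 0.06921 × 10³ fm = 69.21
  0.01362 pm = 0.01362 × 10³ fm = 13.62
  101.6 fm → 101.6
  0.008944 pm = 0.008944 × 10³ fm = 8.944
Sum: 69.21 + 13.62 + 101.6 + 8.944 = 193.374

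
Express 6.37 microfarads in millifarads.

micro = 1e-6, milli = 1e-3; factor is 1e-3.
6.37 × 1e-3 = 0.00637

0.00637 millifarads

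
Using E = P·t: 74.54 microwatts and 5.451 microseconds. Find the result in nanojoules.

0.40631754 nanojoules

74.54 × 10⁻⁶ × 5.451 × 10⁻⁶ = 406.31754 × 10⁻¹² J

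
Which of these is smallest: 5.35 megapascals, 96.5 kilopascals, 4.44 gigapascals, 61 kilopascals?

5.35 megapascals = 5350000 pascals
96.5 kilopascals = 96500 pascals
4.44 gigapascals = 4440000000 pascals
61 kilopascals = 61000 pascals

61 kilopascals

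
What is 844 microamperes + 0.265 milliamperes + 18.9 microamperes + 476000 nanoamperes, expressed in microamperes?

In microamperes:
  844 microamperes → 844
  0.265 milliamperes = 0.265 × 10^3 microamperes = 265
  18.9 microamperes → 18.9
  476000 nanoamperes = 476000 × 10^-3 microamperes = 476
Sum: 844 + 265 + 18.9 + 476 = 1603.9

1603.9 microamperes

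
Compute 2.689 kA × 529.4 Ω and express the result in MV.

1.4235566 MV

2.689e3 × 529.4 = 1423.5566e3 V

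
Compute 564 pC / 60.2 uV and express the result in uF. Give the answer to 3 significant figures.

9.37 uF

(564 × 10^-12) / (60.2 × 10^-6) = 9.3688 × 10^-6 F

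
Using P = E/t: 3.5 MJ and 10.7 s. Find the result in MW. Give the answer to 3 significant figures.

(3.5 × 10⁶) / (10.7) = 0.3271 × 10⁶ W

0.327 MW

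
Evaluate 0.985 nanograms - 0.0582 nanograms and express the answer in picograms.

926.8 picograms

In picograms:
  0.985 nanograms = 0.985 × 10^3 picograms = 985
  0.0582 nanograms = 0.0582 × 10^3 picograms = 58.2
Difference: 985 - 58.2 = 926.8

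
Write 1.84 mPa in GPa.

0.00000000000184 GPa

milli = 10⁻³, giga = 10⁹; factor is 10⁻¹².
1.84 × 10⁻¹² = 0.00000000000184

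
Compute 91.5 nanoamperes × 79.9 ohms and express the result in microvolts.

91.5 × 10^-9 × 79.9 = 7310.85 × 10^-9 V

7.31085 microvolts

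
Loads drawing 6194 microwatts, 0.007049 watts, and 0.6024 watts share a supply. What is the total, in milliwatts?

In milliwatts:
  6194 microwatts = 6194 × 10^-3 milliwatts = 6.194
  0.007049 watts = 0.007049 × 10^3 milliwatts = 7.049
  0.6024 watts = 0.6024 × 10^3 milliwatts = 602.4
Sum: 6.194 + 7.049 + 602.4 = 615.643

615.643 milliwatts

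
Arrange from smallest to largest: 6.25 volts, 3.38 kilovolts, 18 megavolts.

6.25 volts = 6.25 volts
3.38 kilovolts = 3380 volts
18 megavolts = 18000000 volts

6.25 volts < 3.38 kilovolts < 18 megavolts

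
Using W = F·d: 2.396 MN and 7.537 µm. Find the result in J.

2.396 × 10⁶ × 7.537 × 10⁻⁶ = 18.058652 J

18.058652 J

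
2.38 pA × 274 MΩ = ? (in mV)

2.38 × 10⁻¹² × 274 × 10⁶ = 652.12 × 10⁻⁶ V

0.65212 mV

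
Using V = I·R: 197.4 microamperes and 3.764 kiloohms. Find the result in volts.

0.7430136 volts

197.4 × 10^-6 × 3.764 × 10^3 = 743.0136 × 10^-3 V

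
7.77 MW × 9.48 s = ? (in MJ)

73.6596 MJ

7.77e6 × 9.48 = 73.6596e6 J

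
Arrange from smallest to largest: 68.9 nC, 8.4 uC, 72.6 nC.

68.9 nC < 72.6 nC < 8.4 uC

68.9 nC = 0.0000000689 C
8.4 uC = 0.0000084 C
72.6 nC = 0.0000000726 C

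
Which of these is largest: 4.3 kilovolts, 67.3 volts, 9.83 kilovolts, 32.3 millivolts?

9.83 kilovolts

4.3 kilovolts = 4300 volts
67.3 volts = 67.3 volts
9.83 kilovolts = 9830 volts
32.3 millivolts = 0.0323 volts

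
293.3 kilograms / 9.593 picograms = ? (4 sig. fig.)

(293.3 × 10^3) / (9.593 × 10^-12) = 30.574 × 10^15

30570000000000000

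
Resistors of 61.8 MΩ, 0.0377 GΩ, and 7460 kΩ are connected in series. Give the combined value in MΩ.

106.96 MΩ

In MΩ:
  61.8 MΩ → 61.8
  0.0377 GΩ = 0.0377 × 10³ MΩ = 37.7
  7460 kΩ = 7460 × 10⁻³ MΩ = 7.46
Sum: 61.8 + 37.7 + 7.46 = 106.96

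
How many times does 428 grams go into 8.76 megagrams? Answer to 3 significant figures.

20500

(8.76 × 10⁶) / (428) = 0.02047 × 10⁶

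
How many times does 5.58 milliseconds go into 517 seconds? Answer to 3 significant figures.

92700

(517) / (5.58 × 10⁻³) = 92.65 × 10³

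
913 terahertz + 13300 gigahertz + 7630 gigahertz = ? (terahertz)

933.93 terahertz

In terahertz:
  913 terahertz → 913
  13300 gigahertz = 13300e-3 terahertz = 13.3
  7630 gigahertz = 7630e-3 terahertz = 7.63
Sum: 913 + 13.3 + 7.63 = 933.93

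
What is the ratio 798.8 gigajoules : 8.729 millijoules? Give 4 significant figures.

91510000000000

(798.8 × 10⁹) / (8.729 × 10⁻³) = 91.511 × 10¹²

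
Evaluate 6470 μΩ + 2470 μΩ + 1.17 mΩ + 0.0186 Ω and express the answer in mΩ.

In mΩ:
  6470 μΩ = 6470e-3 mΩ = 6.47
  2470 μΩ = 2470e-3 mΩ = 2.47
  1.17 mΩ → 1.17
  0.0186 Ω = 0.0186e3 mΩ = 18.6
Sum: 6.47 + 2.47 + 1.17 + 18.6 = 28.71

28.71 mΩ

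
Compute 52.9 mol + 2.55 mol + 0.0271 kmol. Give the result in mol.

In mol:
  52.9 mol → 52.9
  2.55 mol → 2.55
  0.0271 kmol = 0.0271 × 10^3 mol = 27.1
Sum: 52.9 + 2.55 + 27.1 = 82.55

82.55 mol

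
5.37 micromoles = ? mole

0.00000537 moles

micro = 1e-6, (no prefix) = 1e0; factor is 1e-6.
5.37 × 1e-6 = 0.00000537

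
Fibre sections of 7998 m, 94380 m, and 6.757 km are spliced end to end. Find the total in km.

109.135 km

In km:
  7998 m = 7998 × 10⁻³ km = 7.998
  94380 m = 94380 × 10⁻³ km = 94.38
  6.757 km → 6.757
Sum: 7.998 + 94.38 + 6.757 = 109.135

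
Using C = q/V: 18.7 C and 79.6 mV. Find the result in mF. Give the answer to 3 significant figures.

235000 mF

(18.7) / (79.6e-3) = 0.23492e3 F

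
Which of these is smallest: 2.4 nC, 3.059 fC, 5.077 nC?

2.4 nC = 0.0000000024 C
3.059 fC = 0.000000000000003059 C
5.077 nC = 0.000000005077 C

3.059 fC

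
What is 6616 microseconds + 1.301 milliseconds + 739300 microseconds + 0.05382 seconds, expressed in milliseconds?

In milliseconds:
  6616 microseconds = 6616e-3 milliseconds = 6.616
  1.301 milliseconds → 1.301
  739300 microseconds = 739300e-3 milliseconds = 739.3
  0.05382 seconds = 0.05382e3 milliseconds = 53.82
Sum: 6.616 + 1.301 + 739.3 + 53.82 = 801.037

801.037 milliseconds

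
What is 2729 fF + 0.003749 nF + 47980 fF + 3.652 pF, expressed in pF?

In pF:
  2729 fF = 2729e-3 pF = 2.729
  0.003749 nF = 0.003749e3 pF = 3.749
  47980 fF = 47980e-3 pF = 47.98
  3.652 pF → 3.652
Sum: 2.729 + 3.749 + 47.98 + 3.652 = 58.11

58.11 pF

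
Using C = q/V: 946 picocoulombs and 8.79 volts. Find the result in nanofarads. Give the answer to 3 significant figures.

(946 × 10⁻¹²) / (8.79) = 107.62 × 10⁻¹² F

0.108 nanofarads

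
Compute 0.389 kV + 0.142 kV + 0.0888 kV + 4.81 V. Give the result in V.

In V:
  0.389 kV = 0.389 × 10^3 V = 389
  0.142 kV = 0.142 × 10^3 V = 142
  0.0888 kV = 0.0888 × 10^3 V = 88.8
  4.81 V → 4.81
Sum: 389 + 142 + 88.8 + 4.81 = 624.61

624.61 V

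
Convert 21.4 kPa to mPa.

kilo = 10³, milli = 10⁻³; factor is 10⁶.
21.4 × 10⁶ = 21400000

21400000 mPa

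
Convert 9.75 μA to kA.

micro = 1e-6, kilo = 1e3; factor is 1e-9.
9.75 × 1e-9 = 0.00000000975

0.00000000975 kA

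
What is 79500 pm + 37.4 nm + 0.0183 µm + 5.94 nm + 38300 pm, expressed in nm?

179.44 nm

In nm:
  79500 pm = 79500 × 10^-3 nm = 79.5
  37.4 nm → 37.4
  0.0183 µm = 0.0183 × 10^3 nm = 18.3
  5.94 nm → 5.94
  38300 pm = 38300 × 10^-3 nm = 38.3
Sum: 79.5 + 37.4 + 18.3 + 5.94 + 38.3 = 179.44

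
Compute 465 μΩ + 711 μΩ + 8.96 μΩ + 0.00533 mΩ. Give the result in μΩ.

In μΩ:
  465 μΩ → 465
  711 μΩ → 711
  8.96 μΩ → 8.96
  0.00533 mΩ = 0.00533 × 10^3 μΩ = 5.33
Sum: 465 + 711 + 8.96 + 5.33 = 1190.29

1190.29 μΩ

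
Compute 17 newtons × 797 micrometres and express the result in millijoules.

13.549 millijoules

17 × 797 × 10⁻⁶ = 13549 × 10⁻⁶ J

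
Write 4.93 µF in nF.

micro = 10⁻⁶, nano = 10⁻⁹; factor is 10³.
4.93 × 10³ = 4930

4930 nF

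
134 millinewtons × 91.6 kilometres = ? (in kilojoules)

12.2744 kilojoules

134e-3 × 91.6e3 = 12274.4 J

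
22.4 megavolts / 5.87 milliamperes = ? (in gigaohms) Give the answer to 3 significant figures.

(22.4 × 10⁶) / (5.87 × 10⁻³) = 3.816 × 10⁹ Ω

3.82 gigaohms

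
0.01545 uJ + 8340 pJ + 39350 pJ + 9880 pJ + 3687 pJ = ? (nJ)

76.707 nJ

In nJ:
  0.01545 uJ = 0.01545 × 10³ nJ = 15.45
  8340 pJ = 8340 × 10⁻³ nJ = 8.34
  39350 pJ = 39350 × 10⁻³ nJ = 39.35
  9880 pJ = 9880 × 10⁻³ nJ = 9.88
  3687 pJ = 3687 × 10⁻³ nJ = 3.687
Sum: 15.45 + 8.34 + 39.35 + 9.88 + 3.687 = 76.707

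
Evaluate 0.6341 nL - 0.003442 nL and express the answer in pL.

630.658 pL

In pL:
  0.6341 nL = 0.6341 × 10^3 pL = 634.1
  0.003442 nL = 0.003442 × 10^3 pL = 3.442
Difference: 634.1 - 3.442 = 630.658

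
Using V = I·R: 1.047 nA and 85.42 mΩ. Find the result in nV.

1.047 × 10⁻⁹ × 85.42 × 10⁻³ = 89.43474 × 10⁻¹² V

0.08943474 nV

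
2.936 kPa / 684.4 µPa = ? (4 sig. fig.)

4290000

(2.936e3) / (684.4e-6) = 0.0042899e9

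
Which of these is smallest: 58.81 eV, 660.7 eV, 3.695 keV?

58.81 eV

58.81 eV = 58.81 eV
660.7 eV = 660.7 eV
3.695 keV = 3695 eV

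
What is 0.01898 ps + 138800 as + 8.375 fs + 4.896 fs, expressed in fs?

In fs:
  0.01898 ps = 0.01898e3 fs = 18.98
  138800 as = 138800e-3 fs = 138.8
  8.375 fs → 8.375
  4.896 fs → 4.896
Sum: 18.98 + 138.8 + 8.375 + 4.896 = 171.051

171.051 fs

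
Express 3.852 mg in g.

0.003852 g

milli = 10^-3, (no prefix) = 10^0; factor is 10^-3.
3.852 × 10^-3 = 0.003852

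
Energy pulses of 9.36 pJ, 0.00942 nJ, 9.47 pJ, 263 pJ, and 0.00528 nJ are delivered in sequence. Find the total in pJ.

296.53 pJ

In pJ:
  9.36 pJ → 9.36
  0.00942 nJ = 0.00942e3 pJ = 9.42
  9.47 pJ → 9.47
  263 pJ → 263
  0.00528 nJ = 0.00528e3 pJ = 5.28
Sum: 9.36 + 9.42 + 9.47 + 263 + 5.28 = 296.53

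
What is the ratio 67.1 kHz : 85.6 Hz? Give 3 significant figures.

784

(67.1e3) / (85.6) = 0.7839e3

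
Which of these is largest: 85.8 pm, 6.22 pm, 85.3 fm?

85.8 pm

85.8 pm = 0.0000000000858 m
6.22 pm = 0.00000000000622 m
85.3 fm = 0.0000000000000853 m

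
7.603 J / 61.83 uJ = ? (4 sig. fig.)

(7.603) / (61.83 × 10⁻⁶) = 0.12297 × 10⁶

123000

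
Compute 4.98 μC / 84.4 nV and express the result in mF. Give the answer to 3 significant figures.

(4.98e-6) / (84.4e-9) = 0.059005e3 F

59000 mF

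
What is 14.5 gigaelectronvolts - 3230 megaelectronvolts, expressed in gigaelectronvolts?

11.27 gigaelectronvolts

In gigaelectronvolts:
  14.5 gigaelectronvolts → 14.5
  3230 megaelectronvolts = 3230 × 10⁻³ gigaelectronvolts = 3.23
Difference: 14.5 - 3.23 = 11.27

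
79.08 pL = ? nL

pico = 10^-12, nano = 10^-9; factor is 10^-3.
79.08 × 10^-3 = 0.07908

0.07908 nL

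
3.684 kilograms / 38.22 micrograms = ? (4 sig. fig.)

(3.684 × 10^3) / (38.22 × 10^-6) = 0.096389 × 10^9

96390000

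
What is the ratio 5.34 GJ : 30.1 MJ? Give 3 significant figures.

(5.34 × 10⁹) / (30.1 × 10⁶) = 0.1774 × 10³

177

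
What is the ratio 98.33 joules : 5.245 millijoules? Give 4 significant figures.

(98.33) / (5.245 × 10⁻³) = 18.747 × 10³

18750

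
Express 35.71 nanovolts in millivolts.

nano = 1e-9, milli = 1e-3; factor is 1e-6.
35.71 × 1e-6 = 0.00003571

0.00003571 millivolts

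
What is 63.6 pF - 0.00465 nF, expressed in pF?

In pF:
  63.6 pF → 63.6
  0.00465 nF = 0.00465 × 10^3 pF = 4.65
Difference: 63.6 - 4.65 = 58.95

58.95 pF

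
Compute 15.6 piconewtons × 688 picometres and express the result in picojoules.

0.0000000107328 picojoules

15.6 × 10⁻¹² × 688 × 10⁻¹² = 10732.8 × 10⁻²⁴ J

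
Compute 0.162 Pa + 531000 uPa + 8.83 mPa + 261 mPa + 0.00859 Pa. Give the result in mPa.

In mPa:
  0.162 Pa = 0.162 × 10^3 mPa = 162
  531000 uPa = 531000 × 10^-3 mPa = 531
  8.83 mPa → 8.83
  261 mPa → 261
  0.00859 Pa = 0.00859 × 10^3 mPa = 8.59
Sum: 162 + 531 + 8.83 + 261 + 8.59 = 971.42

971.42 mPa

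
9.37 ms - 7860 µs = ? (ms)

In ms:
  9.37 ms → 9.37
  7860 µs = 7860e-3 ms = 7.86
Difference: 9.37 - 7.86 = 1.51

1.51 ms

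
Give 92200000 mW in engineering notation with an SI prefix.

92.2 kW

= 92.2e3 W; 1e3 is kilo.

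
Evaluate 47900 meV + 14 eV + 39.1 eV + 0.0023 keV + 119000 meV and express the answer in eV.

In eV:
  47900 meV = 47900e-3 eV = 47.9
  14 eV → 14
  39.1 eV → 39.1
  0.0023 keV = 0.0023e3 eV = 2.3
  119000 meV = 119000e-3 eV = 119
Sum: 47.9 + 14 + 39.1 + 2.3 + 119 = 222.3

222.3 eV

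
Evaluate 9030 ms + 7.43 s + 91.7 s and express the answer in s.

In s:
  9030 ms = 9030e-3 s = 9.03
  7.43 s → 7.43
  91.7 s → 91.7
Sum: 9.03 + 7.43 + 91.7 = 108.16

108.16 s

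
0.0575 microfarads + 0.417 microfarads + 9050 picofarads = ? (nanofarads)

In nanofarads:
  0.0575 microfarads = 0.0575 × 10³ nanofarads = 57.5
  0.417 microfarads = 0.417 × 10³ nanofarads = 417
  9050 picofarads = 9050 × 10⁻³ nanofarads = 9.05
Sum: 57.5 + 417 + 9.05 = 483.55

483.55 nanofarads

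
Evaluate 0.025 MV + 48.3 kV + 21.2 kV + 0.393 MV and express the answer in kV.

In kV:
  0.025 MV = 0.025e3 kV = 25
  48.3 kV → 48.3
  21.2 kV → 21.2
  0.393 MV = 0.393e3 kV = 393
Sum: 25 + 48.3 + 21.2 + 393 = 487.5

487.5 kV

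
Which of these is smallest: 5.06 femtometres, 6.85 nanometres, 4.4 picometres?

5.06 femtometres

5.06 femtometres = 0.00000000000000506 metres
6.85 nanometres = 0.00000000685 metres
4.4 picometres = 0.0000000000044 metres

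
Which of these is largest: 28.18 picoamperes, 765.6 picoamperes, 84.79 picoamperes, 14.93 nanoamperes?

14.93 nanoamperes

28.18 picoamperes = 0.00000000002818 amperes
765.6 picoamperes = 0.0000000007656 amperes
84.79 picoamperes = 0.00000000008479 amperes
14.93 nanoamperes = 0.00000001493 amperes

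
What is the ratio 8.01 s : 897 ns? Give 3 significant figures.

(8.01) / (897e-9) = 0.00893e9

8930000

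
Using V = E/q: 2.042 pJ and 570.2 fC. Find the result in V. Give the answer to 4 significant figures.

3.581 V

(2.042e-12) / (570.2e-15) = 0.0035812e3 V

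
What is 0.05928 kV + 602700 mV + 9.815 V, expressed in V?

In V:
  0.05928 kV = 0.05928 × 10^3 V = 59.28
  602700 mV = 602700 × 10^-3 V = 602.7
  9.815 V → 9.815
Sum: 59.28 + 602.7 + 9.815 = 671.795

671.795 V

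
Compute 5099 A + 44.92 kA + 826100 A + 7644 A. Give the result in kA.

883.763 kA

In kA:
  5099 A = 5099e-3 kA = 5.099
  44.92 kA → 44.92
  826100 A = 826100e-3 kA = 826.1
  7644 A = 7644e-3 kA = 7.644
Sum: 5.099 + 44.92 + 826.1 + 7.644 = 883.763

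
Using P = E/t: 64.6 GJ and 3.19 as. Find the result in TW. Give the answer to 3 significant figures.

(64.6e9) / (3.19e-18) = 20.251e27 W

20300000000000000 TW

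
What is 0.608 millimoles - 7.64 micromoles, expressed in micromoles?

In micromoles:
  0.608 millimoles = 0.608e3 micromoles = 608
  7.64 micromoles → 7.64
Difference: 608 - 7.64 = 600.36

600.36 micromoles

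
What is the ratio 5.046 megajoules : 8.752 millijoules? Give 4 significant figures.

576600000

(5.046 × 10⁶) / (8.752 × 10⁻³) = 0.57655 × 10⁹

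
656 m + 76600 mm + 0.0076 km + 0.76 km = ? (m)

In m:
  656 m → 656
  76600 mm = 76600 × 10⁻³ m = 76.6
  0.0076 km = 0.0076 × 10³ m = 7.6
  0.76 km = 0.76 × 10³ m = 760
Sum: 656 + 76.6 + 7.6 + 760 = 1500.2

1500.2 m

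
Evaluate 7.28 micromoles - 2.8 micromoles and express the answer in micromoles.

4.48 micromoles

In micromoles:
  7.28 micromoles → 7.28
  2.8 micromoles → 2.8
Difference: 7.28 - 2.8 = 4.48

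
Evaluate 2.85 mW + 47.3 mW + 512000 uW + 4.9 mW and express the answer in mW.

In mW:
  2.85 mW → 2.85
  47.3 mW → 47.3
  512000 uW = 512000e-3 mW = 512
  4.9 mW → 4.9
Sum: 2.85 + 47.3 + 512 + 4.9 = 567.05

567.05 mW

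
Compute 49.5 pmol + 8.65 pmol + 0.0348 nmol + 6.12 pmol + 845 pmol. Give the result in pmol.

In pmol:
  49.5 pmol → 49.5
  8.65 pmol → 8.65
  0.0348 nmol = 0.0348e3 pmol = 34.8
  6.12 pmol → 6.12
  845 pmol → 845
Sum: 49.5 + 8.65 + 34.8 + 6.12 + 845 = 944.07

944.07 pmol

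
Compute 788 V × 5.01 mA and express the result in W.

3.94788 W

788 × 5.01 × 10^-3 = 3947.88 × 10^-3 W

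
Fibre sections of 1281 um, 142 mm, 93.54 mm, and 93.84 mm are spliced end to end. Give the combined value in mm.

In mm:
  1281 um = 1281e-3 mm = 1.281
  142 mm → 142
  93.54 mm → 93.54
  93.84 mm → 93.84
Sum: 1.281 + 142 + 93.54 + 93.84 = 330.661

330.661 mm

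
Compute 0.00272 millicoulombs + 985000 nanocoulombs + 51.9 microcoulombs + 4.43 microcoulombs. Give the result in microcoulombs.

1044.05 microcoulombs

In microcoulombs:
  0.00272 millicoulombs = 0.00272 × 10³ microcoulombs = 2.72
  985000 nanocoulombs = 985000 × 10⁻³ microcoulombs = 985
  51.9 microcoulombs → 51.9
  4.43 microcoulombs → 4.43
Sum: 2.72 + 985 + 51.9 + 4.43 = 1044.05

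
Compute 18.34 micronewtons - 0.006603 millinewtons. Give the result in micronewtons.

In micronewtons:
  18.34 micronewtons → 18.34
  0.006603 millinewtons = 0.006603 × 10^3 micronewtons = 6.603
Difference: 18.34 - 6.603 = 11.737

11.737 micronewtons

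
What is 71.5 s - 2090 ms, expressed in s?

69.41 s

In s:
  71.5 s → 71.5
  2090 ms = 2090e-3 s = 2.09
Difference: 71.5 - 2.09 = 69.41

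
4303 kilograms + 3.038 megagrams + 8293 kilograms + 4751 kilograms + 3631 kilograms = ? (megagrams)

24.016 megagrams

In megagrams:
  4303 kilograms = 4303e-3 megagrams = 4.303
  3.038 megagrams → 3.038
  8293 kilograms = 8293e-3 megagrams = 8.293
  4751 kilograms = 4751e-3 megagrams = 4.751
  3631 kilograms = 3631e-3 megagrams = 3.631
Sum: 4.303 + 3.038 + 8.293 + 4.751 + 3.631 = 24.016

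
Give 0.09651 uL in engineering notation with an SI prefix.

96.51 nL

= 96.51 × 10^-9 L; 10^-9 is nano.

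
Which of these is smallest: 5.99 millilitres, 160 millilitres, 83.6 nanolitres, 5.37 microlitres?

5.99 millilitres = 0.00599 litres
160 millilitres = 0.16 litres
83.6 nanolitres = 0.0000000836 litres
5.37 microlitres = 0.00000537 litres

83.6 nanolitres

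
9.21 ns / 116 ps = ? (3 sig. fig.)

79.4

(9.21 × 10^-9) / (116 × 10^-12) = 0.0794 × 10^3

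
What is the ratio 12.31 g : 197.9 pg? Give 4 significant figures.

62200000000

(12.31) / (197.9e-12) = 0.062203e12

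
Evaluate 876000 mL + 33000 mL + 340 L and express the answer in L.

In L:
  876000 mL = 876000e-3 L = 876
  33000 mL = 33000e-3 L = 33
  340 L → 340
Sum: 876 + 33 + 340 = 1249

1249 L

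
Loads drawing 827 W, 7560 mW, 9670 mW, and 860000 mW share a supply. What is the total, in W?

In W:
  827 W → 827
  7560 mW = 7560 × 10⁻³ W = 7.56
  9670 mW = 9670 × 10⁻³ W = 9.67
  860000 mW = 860000 × 10⁻³ W = 860
Sum: 827 + 7.56 + 9.67 + 860 = 1704.23

1704.23 W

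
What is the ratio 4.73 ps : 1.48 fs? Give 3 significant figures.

3200

(4.73 × 10^-12) / (1.48 × 10^-15) = 3.196 × 10^3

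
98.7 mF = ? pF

milli = 10⁻³, pico = 10⁻¹²; factor is 10⁹.
98.7 × 10⁹ = 98700000000

98700000000 pF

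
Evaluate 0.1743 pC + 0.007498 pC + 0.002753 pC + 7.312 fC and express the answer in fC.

In fC:
  0.1743 pC = 0.1743 × 10^3 fC = 174.3
  0.007498 pC = 0.007498 × 10^3 fC = 7.498
  0.002753 pC = 0.002753 × 10^3 fC = 2.753
  7.312 fC → 7.312
Sum: 174.3 + 7.498 + 2.753 + 7.312 = 191.863

191.863 fC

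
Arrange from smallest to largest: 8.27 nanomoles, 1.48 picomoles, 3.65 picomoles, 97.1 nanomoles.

1.48 picomoles < 3.65 picomoles < 8.27 nanomoles < 97.1 nanomoles

8.27 nanomoles = 0.00000000827 moles
1.48 picomoles = 0.00000000000148 moles
3.65 picomoles = 0.00000000000365 moles
97.1 nanomoles = 0.0000000971 moles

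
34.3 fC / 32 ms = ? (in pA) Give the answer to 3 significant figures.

1.07 pA

(34.3 × 10⁻¹⁵) / (32 × 10⁻³) = 1.0719 × 10⁻¹² A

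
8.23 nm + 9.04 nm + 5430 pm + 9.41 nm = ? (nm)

In nm:
  8.23 nm → 8.23
  9.04 nm → 9.04
  5430 pm = 5430 × 10^-3 nm = 5.43
  9.41 nm → 9.41
Sum: 8.23 + 9.04 + 5.43 + 9.41 = 32.11

32.11 nm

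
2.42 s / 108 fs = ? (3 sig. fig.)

(2.42) / (108 × 10^-15) = 0.02241 × 10^15

22400000000000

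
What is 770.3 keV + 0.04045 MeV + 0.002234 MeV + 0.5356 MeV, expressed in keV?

1348.584 keV

In keV:
  770.3 keV → 770.3
  0.04045 MeV = 0.04045e3 keV = 40.45
  0.002234 MeV = 0.002234e3 keV = 2.234
  0.5356 MeV = 0.5356e3 keV = 535.6
Sum: 770.3 + 40.45 + 2.234 + 535.6 = 1348.584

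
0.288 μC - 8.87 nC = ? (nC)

In nC:
  0.288 μC = 0.288e3 nC = 288
  8.87 nC → 8.87
Difference: 288 - 8.87 = 279.13

279.13 nC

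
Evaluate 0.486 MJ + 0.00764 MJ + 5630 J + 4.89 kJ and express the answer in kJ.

504.16 kJ

In kJ:
  0.486 MJ = 0.486 × 10^3 kJ = 486
  0.00764 MJ = 0.00764 × 10^3 kJ = 7.64
  5630 J = 5630 × 10^-3 kJ = 5.63
  4.89 kJ → 4.89
Sum: 486 + 7.64 + 5.63 + 4.89 = 504.16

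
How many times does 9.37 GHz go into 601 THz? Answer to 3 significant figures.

64100

(601 × 10^12) / (9.37 × 10^9) = 64.14 × 10^3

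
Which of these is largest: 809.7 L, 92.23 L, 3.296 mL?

809.7 L = 809.7 L
92.23 L = 92.23 L
3.296 mL = 0.003296 L

809.7 L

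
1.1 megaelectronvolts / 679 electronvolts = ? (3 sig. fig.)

1620

(1.1e6) / (679) = 0.00162e6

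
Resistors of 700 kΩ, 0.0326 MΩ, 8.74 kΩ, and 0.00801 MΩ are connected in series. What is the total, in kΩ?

749.35 kΩ

In kΩ:
  700 kΩ → 700
  0.0326 MΩ = 0.0326e3 kΩ = 32.6
  8.74 kΩ → 8.74
  0.00801 MΩ = 0.00801e3 kΩ = 8.01
Sum: 700 + 32.6 + 8.74 + 8.01 = 749.35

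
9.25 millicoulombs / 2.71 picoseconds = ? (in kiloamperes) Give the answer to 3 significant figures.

3410000 kiloamperes

(9.25 × 10^-3) / (2.71 × 10^-12) = 3.4133 × 10^9 A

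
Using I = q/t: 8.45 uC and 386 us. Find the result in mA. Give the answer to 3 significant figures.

21.9 mA

(8.45 × 10⁻⁶) / (386 × 10⁻⁶) = 0.021891 A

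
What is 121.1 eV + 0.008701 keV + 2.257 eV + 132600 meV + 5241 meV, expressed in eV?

In eV:
  121.1 eV → 121.1
  0.008701 keV = 0.008701 × 10³ eV = 8.701
  2.257 eV → 2.257
  132600 meV = 132600 × 10⁻³ eV = 132.6
  5241 meV = 5241 × 10⁻³ eV = 5.241
Sum: 121.1 + 8.701 + 2.257 + 132.6 + 5.241 = 269.899

269.899 eV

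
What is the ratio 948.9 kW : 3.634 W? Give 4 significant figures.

261100

(948.9e3) / (3.634) = 261.12e3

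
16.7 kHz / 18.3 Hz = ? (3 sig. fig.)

913

(16.7 × 10³) / (18.3) = 0.9126 × 10³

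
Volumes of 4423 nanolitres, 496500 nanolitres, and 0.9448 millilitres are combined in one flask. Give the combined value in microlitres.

In microlitres:
  4423 nanolitres = 4423 × 10^-3 microlitres = 4.423
  496500 nanolitres = 496500 × 10^-3 microlitres = 496.5
  0.9448 millilitres = 0.9448 × 10^3 microlitres = 944.8
Sum: 4.423 + 496.5 + 944.8 = 1445.723

1445.723 microlitres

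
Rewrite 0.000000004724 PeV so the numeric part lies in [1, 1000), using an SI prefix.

4.724 MeV

= 4.724e6 eV; 1e6 is mega.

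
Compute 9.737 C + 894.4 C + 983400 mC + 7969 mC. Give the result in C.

1895.506 C

In C:
  9.737 C → 9.737
  894.4 C → 894.4
  983400 mC = 983400e-3 C = 983.4
  7969 mC = 7969e-3 C = 7.969
Sum: 9.737 + 894.4 + 983.4 + 7.969 = 1895.506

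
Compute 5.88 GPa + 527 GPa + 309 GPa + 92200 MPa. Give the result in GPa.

934.08 GPa

In GPa:
  5.88 GPa → 5.88
  527 GPa → 527
  309 GPa → 309
  92200 MPa = 92200e-3 GPa = 92.2
Sum: 5.88 + 527 + 309 + 92.2 = 934.08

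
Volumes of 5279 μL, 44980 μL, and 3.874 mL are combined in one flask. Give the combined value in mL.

In mL:
  5279 μL = 5279 × 10⁻³ mL = 5.279
  44980 μL = 44980 × 10⁻³ mL = 44.98
  3.874 mL → 3.874
Sum: 5.279 + 44.98 + 3.874 = 54.133

54.133 mL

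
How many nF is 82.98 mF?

82980000 nF

milli = 10⁻³, nano = 10⁻⁹; factor is 10⁶.
82.98 × 10⁶ = 82980000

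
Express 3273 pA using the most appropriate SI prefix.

3.273 nA

= 3.273 × 10^-9 A; 10^-9 is nano.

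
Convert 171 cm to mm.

1710 mm

centi = 10⁻², milli = 10⁻³; factor is 10¹.
171 × 10¹ = 1710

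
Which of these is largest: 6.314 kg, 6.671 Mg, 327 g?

6.671 Mg

6.314 kg = 6314 g
6.671 Mg = 6671000 g
327 g = 327 g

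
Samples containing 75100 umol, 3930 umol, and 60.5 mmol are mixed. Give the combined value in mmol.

139.53 mmol

In mmol:
  75100 umol = 75100 × 10^-3 mmol = 75.1
  3930 umol = 3930 × 10^-3 mmol = 3.93
  60.5 mmol → 60.5
Sum: 75.1 + 3.93 + 60.5 = 139.53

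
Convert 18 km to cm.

kilo = 1e3, centi = 1e-2; factor is 1e5.
18 × 1e5 = 1800000

1800000 cm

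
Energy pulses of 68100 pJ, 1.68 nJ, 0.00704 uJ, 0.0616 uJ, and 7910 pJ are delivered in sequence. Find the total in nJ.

146.33 nJ

In nJ:
  68100 pJ = 68100 × 10⁻³ nJ = 68.1
  1.68 nJ → 1.68
  0.00704 uJ = 0.00704 × 10³ nJ = 7.04
  0.0616 uJ = 0.0616 × 10³ nJ = 61.6
  7910 pJ = 7910 × 10⁻³ nJ = 7.91
Sum: 68.1 + 1.68 + 7.04 + 61.6 + 7.91 = 146.33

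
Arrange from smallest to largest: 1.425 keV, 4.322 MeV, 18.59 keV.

1.425 keV = 1425 eV
4.322 MeV = 4322000 eV
18.59 keV = 18590 eV

1.425 keV < 18.59 keV < 4.322 MeV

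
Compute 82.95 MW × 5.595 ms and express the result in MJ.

0.46410525 MJ

82.95 × 10⁶ × 5.595 × 10⁻³ = 464.10525 × 10³ J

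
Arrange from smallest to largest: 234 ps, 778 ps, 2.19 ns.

234 ps < 778 ps < 2.19 ns

234 ps = 0.000000000234 s
778 ps = 0.000000000778 s
2.19 ns = 0.00000000219 s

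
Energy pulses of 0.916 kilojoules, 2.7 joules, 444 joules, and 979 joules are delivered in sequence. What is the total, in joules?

2341.7 joules

In joules:
  0.916 kilojoules = 0.916e3 joules = 916
  2.7 joules → 2.7
  444 joules → 444
  979 joules → 979
Sum: 916 + 2.7 + 444 + 979 = 2341.7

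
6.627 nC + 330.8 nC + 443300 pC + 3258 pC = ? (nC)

In nC:
  6.627 nC → 6.627
  330.8 nC → 330.8
  443300 pC = 443300e-3 nC = 443.3
  3258 pC = 3258e-3 nC = 3.258
Sum: 6.627 + 330.8 + 443.3 + 3.258 = 783.985

783.985 nC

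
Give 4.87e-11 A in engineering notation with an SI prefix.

= 48.7e-12 A; 1e-12 is pico.

48.7 pA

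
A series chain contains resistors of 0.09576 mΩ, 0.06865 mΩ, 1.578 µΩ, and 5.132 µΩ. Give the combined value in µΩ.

171.12 µΩ

In µΩ:
  0.09576 mΩ = 0.09576 × 10^3 µΩ = 95.76
  0.06865 mΩ = 0.06865 × 10^3 µΩ = 68.65
  1.578 µΩ → 1.578
  5.132 µΩ → 5.132
Sum: 95.76 + 68.65 + 1.578 + 5.132 = 171.12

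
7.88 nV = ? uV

nano = 10⁻⁹, micro = 10⁻⁶; factor is 10⁻³.
7.88 × 10⁻³ = 0.00788

0.00788 uV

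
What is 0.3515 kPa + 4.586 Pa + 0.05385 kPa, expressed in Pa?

409.936 Pa

In Pa:
  0.3515 kPa = 0.3515 × 10³ Pa = 351.5
  4.586 Pa → 4.586
  0.05385 kPa = 0.05385 × 10³ Pa = 53.85
Sum: 351.5 + 4.586 + 53.85 = 409.936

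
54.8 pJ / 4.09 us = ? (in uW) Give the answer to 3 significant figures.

(54.8 × 10^-12) / (4.09 × 10^-6) = 13.399 × 10^-6 W

13.4 uW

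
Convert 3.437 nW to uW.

nano = 1e-9, micro = 1e-6; factor is 1e-3.
3.437 × 1e-3 = 0.003437

0.003437 uW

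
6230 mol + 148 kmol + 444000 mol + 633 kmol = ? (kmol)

In kmol:
  6230 mol = 6230 × 10⁻³ kmol = 6.23
  148 kmol → 148
  444000 mol = 444000 × 10⁻³ kmol = 444
  633 kmol → 633
Sum: 6.23 + 148 + 444 + 633 = 1231.23

1231.23 kmol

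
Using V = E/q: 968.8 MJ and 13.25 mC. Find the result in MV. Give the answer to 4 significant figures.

73120 MV

(968.8 × 10^6) / (13.25 × 10^-3) = 73.117 × 10^9 V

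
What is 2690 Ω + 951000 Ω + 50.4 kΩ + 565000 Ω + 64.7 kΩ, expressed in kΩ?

1633.79 kΩ

In kΩ:
  2690 Ω = 2690 × 10⁻³ kΩ = 2.69
  951000 Ω = 951000 × 10⁻³ kΩ = 951
  50.4 kΩ → 50.4
  565000 Ω = 565000 × 10⁻³ kΩ = 565
  64.7 kΩ → 64.7
Sum: 2.69 + 951 + 50.4 + 565 + 64.7 = 1633.79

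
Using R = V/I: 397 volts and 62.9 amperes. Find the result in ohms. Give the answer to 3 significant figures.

6.31 ohms

(397) / (62.9) = 6.3116 Ω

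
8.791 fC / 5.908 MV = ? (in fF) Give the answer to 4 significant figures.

(8.791 × 10⁻¹⁵) / (5.908 × 10⁶) = 1.48798 × 10⁻²¹ F

0.000001488 fF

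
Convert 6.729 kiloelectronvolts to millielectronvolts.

kilo = 1e3, milli = 1e-3; factor is 1e6.
6.729 × 1e6 = 6729000

6729000 millielectronvolts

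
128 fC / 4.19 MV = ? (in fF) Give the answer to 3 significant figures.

0.0000305 fF

(128e-15) / (4.19e6) = 30.549e-21 F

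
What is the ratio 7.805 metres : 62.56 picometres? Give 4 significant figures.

124800000000

(7.805) / (62.56 × 10^-12) = 0.12476 × 10^12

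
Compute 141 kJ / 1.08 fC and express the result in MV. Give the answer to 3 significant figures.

(141e3) / (1.08e-15) = 130.56e18 V

131000000000000 MV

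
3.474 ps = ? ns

pico = 10⁻¹², nano = 10⁻⁹; factor is 10⁻³.
3.474 × 10⁻³ = 0.003474

0.003474 ns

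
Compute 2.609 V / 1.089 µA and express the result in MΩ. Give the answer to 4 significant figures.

(2.609) / (1.089 × 10^-6) = 2.39578 × 10^6 Ω

2.396 MΩ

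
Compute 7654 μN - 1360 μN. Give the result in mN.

6.294 mN

In mN:
  7654 μN = 7654 × 10⁻³ mN = 7.654
  1360 μN = 1360 × 10⁻³ mN = 1.36
Difference: 7.654 - 1.36 = 6.294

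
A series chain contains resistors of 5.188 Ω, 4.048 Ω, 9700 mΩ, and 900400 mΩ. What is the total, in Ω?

919.336 Ω

In Ω:
  5.188 Ω → 5.188
  4.048 Ω → 4.048
  9700 mΩ = 9700 × 10⁻³ Ω = 9.7
  900400 mΩ = 900400 × 10⁻³ Ω = 900.4
Sum: 5.188 + 4.048 + 9.7 + 900.4 = 919.336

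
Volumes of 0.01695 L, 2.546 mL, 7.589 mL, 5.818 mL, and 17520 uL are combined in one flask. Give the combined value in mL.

50.423 mL

In mL:
  0.01695 L = 0.01695 × 10^3 mL = 16.95
  2.546 mL → 2.546
  7.589 mL → 7.589
  5.818 mL → 5.818
  17520 uL = 17520 × 10^-3 mL = 17.52
Sum: 16.95 + 2.546 + 7.589 + 5.818 + 17.52 = 50.423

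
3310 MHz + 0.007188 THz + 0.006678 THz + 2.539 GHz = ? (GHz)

19.715 GHz

In GHz:
  3310 MHz = 3310e-3 GHz = 3.31
  0.007188 THz = 0.007188e3 GHz = 7.188
  0.006678 THz = 0.006678e3 GHz = 6.678
  2.539 GHz → 2.539
Sum: 3.31 + 7.188 + 6.678 + 2.539 = 19.715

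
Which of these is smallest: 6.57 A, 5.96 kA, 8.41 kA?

6.57 A

6.57 A = 6.57 A
5.96 kA = 5960 A
8.41 kA = 8410 A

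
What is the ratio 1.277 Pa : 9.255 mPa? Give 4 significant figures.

138.0

(1.277) / (9.255 × 10⁻³) = 0.13798 × 10³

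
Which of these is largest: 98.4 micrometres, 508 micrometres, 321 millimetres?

321 millimetres

98.4 micrometres = 0.0000984 metres
508 micrometres = 0.000508 metres
321 millimetres = 0.321 metres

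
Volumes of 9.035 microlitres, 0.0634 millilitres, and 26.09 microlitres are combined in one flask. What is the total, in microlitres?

In microlitres:
  9.035 microlitres → 9.035
  0.0634 millilitres = 0.0634e3 microlitres = 63.4
  26.09 microlitres → 26.09
Sum: 9.035 + 63.4 + 26.09 = 98.525

98.525 microlitres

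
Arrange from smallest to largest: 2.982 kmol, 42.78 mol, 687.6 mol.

2.982 kmol = 2982 mol
42.78 mol = 42.78 mol
687.6 mol = 687.6 mol

42.78 mol < 687.6 mol < 2.982 kmol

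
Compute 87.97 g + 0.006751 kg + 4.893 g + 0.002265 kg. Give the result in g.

101.879 g

In g:
  87.97 g → 87.97
  0.006751 kg = 0.006751 × 10³ g = 6.751
  4.893 g → 4.893
  0.002265 kg = 0.002265 × 10³ g = 2.265
Sum: 87.97 + 6.751 + 4.893 + 2.265 = 101.879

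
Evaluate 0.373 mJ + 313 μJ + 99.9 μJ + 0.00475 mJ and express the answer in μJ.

790.65 μJ

In μJ:
  0.373 mJ = 0.373 × 10^3 μJ = 373
  313 μJ → 313
  99.9 μJ → 99.9
  0.00475 mJ = 0.00475 × 10^3 μJ = 4.75
Sum: 373 + 313 + 99.9 + 4.75 = 790.65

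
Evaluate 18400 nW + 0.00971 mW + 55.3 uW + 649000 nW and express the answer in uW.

In uW:
  18400 nW = 18400e-3 uW = 18.4
  0.00971 mW = 0.00971e3 uW = 9.71
  55.3 uW → 55.3
  649000 nW = 649000e-3 uW = 649
Sum: 18.4 + 9.71 + 55.3 + 649 = 732.41

732.41 uW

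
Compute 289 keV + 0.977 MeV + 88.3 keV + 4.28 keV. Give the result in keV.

In keV:
  289 keV → 289
  0.977 MeV = 0.977e3 keV = 977
  88.3 keV → 88.3
  4.28 keV → 4.28
Sum: 289 + 977 + 88.3 + 4.28 = 1358.58

1358.58 keV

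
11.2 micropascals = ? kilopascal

0.0000000112 kilopascals

micro = 10⁻⁶, kilo = 10³; factor is 10⁻⁹.
11.2 × 10⁻⁹ = 0.0000000112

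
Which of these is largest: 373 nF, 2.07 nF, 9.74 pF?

373 nF

373 nF = 0.000000373 F
2.07 nF = 0.00000000207 F
9.74 pF = 0.00000000000974 F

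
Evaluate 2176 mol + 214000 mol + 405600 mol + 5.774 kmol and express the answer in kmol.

627.55 kmol

In kmol:
  2176 mol = 2176e-3 kmol = 2.176
  214000 mol = 214000e-3 kmol = 214
  405600 mol = 405600e-3 kmol = 405.6
  5.774 kmol → 5.774
Sum: 2.176 + 214 + 405.6 + 5.774 = 627.55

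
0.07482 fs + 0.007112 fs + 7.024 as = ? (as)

In as:
  0.07482 fs = 0.07482 × 10^3 as = 74.82
  0.007112 fs = 0.007112 × 10^3 as = 7.112
  7.024 as → 7.024
Sum: 74.82 + 7.112 + 7.024 = 88.956

88.956 as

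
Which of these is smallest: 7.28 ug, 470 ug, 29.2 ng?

7.28 ug = 0.00000728 g
470 ug = 0.00047 g
29.2 ng = 0.0000000292 g

29.2 ng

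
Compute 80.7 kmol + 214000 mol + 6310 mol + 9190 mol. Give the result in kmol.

310.2 kmol

In kmol:
  80.7 kmol → 80.7
  214000 mol = 214000 × 10⁻³ kmol = 214
  6310 mol = 6310 × 10⁻³ kmol = 6.31
  9190 mol = 9190 × 10⁻³ kmol = 9.19
Sum: 80.7 + 214 + 6.31 + 9.19 = 310.2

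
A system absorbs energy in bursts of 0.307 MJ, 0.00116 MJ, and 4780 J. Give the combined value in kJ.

In kJ:
  0.307 MJ = 0.307 × 10³ kJ = 307
  0.00116 MJ = 0.00116 × 10³ kJ = 1.16
  4780 J = 4780 × 10⁻³ kJ = 4.78
Sum: 307 + 1.16 + 4.78 = 312.94

312.94 kJ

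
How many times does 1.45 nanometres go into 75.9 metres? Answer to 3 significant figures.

52300000000

(75.9) / (1.45 × 10⁻⁹) = 52.34 × 10⁹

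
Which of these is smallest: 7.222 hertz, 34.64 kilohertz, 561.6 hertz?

7.222 hertz

7.222 hertz = 7.222 hertz
34.64 kilohertz = 34640 hertz
561.6 hertz = 561.6 hertz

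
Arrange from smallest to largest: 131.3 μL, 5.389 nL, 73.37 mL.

131.3 μL = 0.0001313 L
5.389 nL = 0.000000005389 L
73.37 mL = 0.07337 L

5.389 nL < 131.3 μL < 73.37 mL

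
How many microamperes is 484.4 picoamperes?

pico = 10⁻¹², micro = 10⁻⁶; factor is 10⁻⁶.
484.4 × 10⁻⁶ = 0.0004844

0.0004844 microamperes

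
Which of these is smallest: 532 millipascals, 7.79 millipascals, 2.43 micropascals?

2.43 micropascals

532 millipascals = 0.532 pascals
7.79 millipascals = 0.00779 pascals
2.43 micropascals = 0.00000243 pascals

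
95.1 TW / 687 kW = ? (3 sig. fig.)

(95.1 × 10^12) / (687 × 10^3) = 0.1384 × 10^9

138000000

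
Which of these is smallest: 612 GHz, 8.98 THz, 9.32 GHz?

612 GHz = 612000000000 Hz
8.98 THz = 8980000000000 Hz
9.32 GHz = 9320000000 Hz

9.32 GHz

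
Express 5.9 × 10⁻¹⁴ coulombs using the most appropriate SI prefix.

59 femtocoulombs

= 59 × 10⁻¹⁵ coulombs; 10⁻¹⁵ is femto.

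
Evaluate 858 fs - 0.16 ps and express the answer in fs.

In fs:
  858 fs → 858
  0.16 ps = 0.16e3 fs = 160
Difference: 858 - 160 = 698

698 fs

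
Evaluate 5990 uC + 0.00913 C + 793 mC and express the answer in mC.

In mC:
  5990 uC = 5990e-3 mC = 5.99
  0.00913 C = 0.00913e3 mC = 9.13
  793 mC → 793
Sum: 5.99 + 9.13 + 793 = 808.12

808.12 mC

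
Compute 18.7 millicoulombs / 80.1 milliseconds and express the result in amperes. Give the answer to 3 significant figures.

(18.7e-3) / (80.1e-3) = 0.23346 A

0.233 amperes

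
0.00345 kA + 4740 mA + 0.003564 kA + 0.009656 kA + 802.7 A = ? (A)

824.11 A

In A:
  0.00345 kA = 0.00345 × 10^3 A = 3.45
  4740 mA = 4740 × 10^-3 A = 4.74
  0.003564 kA = 0.003564 × 10^3 A = 3.564
  0.009656 kA = 0.009656 × 10^3 A = 9.656
  802.7 A → 802.7
Sum: 3.45 + 4.74 + 3.564 + 9.656 + 802.7 = 824.11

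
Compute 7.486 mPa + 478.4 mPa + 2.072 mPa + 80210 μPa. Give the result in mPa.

568.168 mPa

In mPa:
  7.486 mPa → 7.486
  478.4 mPa → 478.4
  2.072 mPa → 2.072
  80210 μPa = 80210 × 10⁻³ mPa = 80.21
Sum: 7.486 + 478.4 + 2.072 + 80.21 = 568.168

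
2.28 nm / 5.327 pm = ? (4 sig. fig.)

(2.28 × 10^-9) / (5.327 × 10^-12) = 0.42801 × 10^3

428.0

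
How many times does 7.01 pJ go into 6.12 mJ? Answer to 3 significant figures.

873000000

(6.12e-3) / (7.01e-12) = 0.873e9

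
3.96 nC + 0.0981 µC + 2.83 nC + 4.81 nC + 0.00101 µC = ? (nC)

110.71 nC

In nC:
  3.96 nC → 3.96
  0.0981 µC = 0.0981e3 nC = 98.1
  2.83 nC → 2.83
  4.81 nC → 4.81
  0.00101 µC = 0.00101e3 nC = 1.01
Sum: 3.96 + 98.1 + 2.83 + 4.81 + 1.01 = 110.71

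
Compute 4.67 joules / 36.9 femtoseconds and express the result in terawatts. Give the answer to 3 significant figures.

(4.67) / (36.9 × 10^-15) = 0.12656 × 10^15 W

127 terawatts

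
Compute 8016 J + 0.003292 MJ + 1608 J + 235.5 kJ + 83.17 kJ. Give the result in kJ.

331.586 kJ

In kJ:
  8016 J = 8016 × 10^-3 kJ = 8.016
  0.003292 MJ = 0.003292 × 10^3 kJ = 3.292
  1608 J = 1608 × 10^-3 kJ = 1.608
  235.5 kJ → 235.5
  83.17 kJ → 83.17
Sum: 8.016 + 3.292 + 1.608 + 235.5 + 83.17 = 331.586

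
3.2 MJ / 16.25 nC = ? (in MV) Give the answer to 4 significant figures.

(3.2 × 10^6) / (16.25 × 10^-9) = 0.196923 × 10^15 V

196900000 MV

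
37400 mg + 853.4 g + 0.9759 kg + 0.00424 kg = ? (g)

In g:
  37400 mg = 37400 × 10^-3 g = 37.4
  853.4 g → 853.4
  0.9759 kg = 0.9759 × 10^3 g = 975.9
  0.00424 kg = 0.00424 × 10^3 g = 4.24
Sum: 37.4 + 853.4 + 975.9 + 4.24 = 1870.94

1870.94 g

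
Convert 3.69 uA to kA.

micro = 1e-6, kilo = 1e3; factor is 1e-9.
3.69 × 1e-9 = 0.00000000369

0.00000000369 kA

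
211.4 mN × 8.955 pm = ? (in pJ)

1.893087 pJ

211.4 × 10⁻³ × 8.955 × 10⁻¹² = 1893.087 × 10⁻¹⁵ J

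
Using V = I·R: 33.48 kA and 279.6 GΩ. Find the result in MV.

9361008000 MV

33.48e3 × 279.6e9 = 9361.008e12 V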